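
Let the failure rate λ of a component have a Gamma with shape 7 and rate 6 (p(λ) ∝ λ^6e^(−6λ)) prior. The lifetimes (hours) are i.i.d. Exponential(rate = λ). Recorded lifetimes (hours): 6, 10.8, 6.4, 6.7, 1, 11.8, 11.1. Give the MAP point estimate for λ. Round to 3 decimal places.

λ̂_MAP = 0.217

The Exponential(rate=λ) likelihood is ∝ λ^n e^(−λΣtᵢ). Here n = 7 and Σtᵢ = 6 + 10.8 + 6.4 + 6.7 + 1 + 11.8 + 11.1 = 53.8.
Posterior ∝ λ^6e^(−6λ) · λ^7e^(−53.8λ) = λ^13e^(−59.8λ), i.e. Gamma(14, 59.8).
Mode = (a−1)/b = 13/59.8 ≈ 0.217.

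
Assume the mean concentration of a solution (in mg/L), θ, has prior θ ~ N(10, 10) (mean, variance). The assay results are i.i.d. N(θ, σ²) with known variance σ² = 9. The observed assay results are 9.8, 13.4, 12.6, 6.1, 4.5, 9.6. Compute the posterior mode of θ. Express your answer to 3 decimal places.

θ̂_MAP = 9.420

n = 6; x̄ = (9.8 + 13.4 + 12.6 + 6.1 + 4.5 + 9.6)/6 = 56/6 = 28/3 ≈ 9.3333.
For a Normal prior and Normal likelihood with known variance, the posterior is Normal; its mode equals its mean, the precision-weighted average.
Prior precision 1/σ₀² = 1/10 = 0.1; data precision n/σ² = 6/9 = 2/3.
θ̂ = (0.1·10 + (2/3)·(28/3)) / (0.1 + 2/3) = (65/9)/(23/30) = 650/69 ≈ 9.420.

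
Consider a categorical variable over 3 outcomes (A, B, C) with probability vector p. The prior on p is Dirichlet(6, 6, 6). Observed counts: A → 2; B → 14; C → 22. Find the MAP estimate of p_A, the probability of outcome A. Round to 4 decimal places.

MAP estimate of p_A = 0.1321

The posterior is Dirichlet(αᵢ + nᵢ) = Dirichlet(8, 20, 28).
For a Dirichlet(a₁,…,a_K) with all aᵢ > 1, the mode has j-th component (aⱼ − 1)/(Σaᵢ − K).
Here Σaᵢ = 56 and K = 3, so p_A = (8 − 1)/(56 − 3) = 7/53 ≈ 0.1321.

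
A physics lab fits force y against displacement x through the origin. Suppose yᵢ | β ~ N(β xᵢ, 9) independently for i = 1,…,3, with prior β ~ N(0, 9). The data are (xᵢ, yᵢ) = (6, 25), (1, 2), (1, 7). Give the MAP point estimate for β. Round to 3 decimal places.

β̂_MAP = 4.077

log p(β | y) = −Σ(yᵢ − βxᵢ)²/(2·9) − β²/(2·9) + const.
Setting the derivative to zero: Σxᵢ(yᵢ − βxᵢ)/9 − β/9 = 0, so β = Σxᵢyᵢ / (Σxᵢ² + σ²/τ²).
Σxᵢyᵢ = 6·25 + 1·2 + 1·7 = 159; Σxᵢ² = 38; σ²/τ² = 1.
β̂_MAP = 159 / (38 + 1) = 159/39 ≈ 4.077.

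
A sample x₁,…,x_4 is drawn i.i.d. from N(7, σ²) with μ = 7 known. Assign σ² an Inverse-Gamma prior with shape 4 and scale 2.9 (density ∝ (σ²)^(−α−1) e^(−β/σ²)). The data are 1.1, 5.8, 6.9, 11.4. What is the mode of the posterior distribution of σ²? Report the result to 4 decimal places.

σ̂²_MAP = 4.3871

Sum of squared deviations about the known mean: SS = (1.1−7)² + (5.8−7)² + (6.9−7)² + (11.4−7)² = 55.62.
The Normal likelihood contributes (σ²)^(−n/2) exp(−SS/(2σ²)), so the posterior is Inverse-Gamma(α + n/2, β + SS/2) = Inverse-Gamma(6, 30.71).
The mode of Inverse-Gamma(a, b) is b/(a+1) = 30.71/7 ≈ 4.3871.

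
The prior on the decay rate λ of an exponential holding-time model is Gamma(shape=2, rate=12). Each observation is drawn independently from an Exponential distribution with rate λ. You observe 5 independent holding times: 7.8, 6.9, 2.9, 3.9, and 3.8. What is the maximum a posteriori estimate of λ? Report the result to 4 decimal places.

The Exponential(rate=λ) likelihood is ∝ λ^n e^(−λΣtᵢ). Here n = 5 and Σtᵢ = 7.8 + 6.9 + 2.9 + 3.9 + 3.8 = 25.3.
Posterior ∝ λe^(−12λ) · λ^5e^(−25.3λ) = λ^6e^(−37.3λ), i.e. Gamma(7, 37.3).
Mode = (a−1)/b = 6/37.3 ≈ 0.1609.

λ̂_MAP = 0.1609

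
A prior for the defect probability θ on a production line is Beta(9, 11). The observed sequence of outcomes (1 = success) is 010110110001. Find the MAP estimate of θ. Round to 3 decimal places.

θ̂_MAP = 0.467

Prior: Beta(9, 11).
Data: 6 successes in 12 trials (from the sequence). The binomial likelihood contributes θ^6(1−θ)^6, so the posterior is Beta(9+6, 11+6) = Beta(15, 17).
For Beta(a, b) with a, b > 1 the mode is (a−1)/(a+b−2) = 14/30 ≈ 0.467.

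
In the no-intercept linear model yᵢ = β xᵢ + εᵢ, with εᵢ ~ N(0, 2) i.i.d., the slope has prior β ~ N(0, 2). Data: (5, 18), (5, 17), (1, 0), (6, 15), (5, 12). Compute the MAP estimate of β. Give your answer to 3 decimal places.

log p(β | y) = −Σ(yᵢ − βxᵢ)²/(2·2) − β²/(2·2) + const.
Setting the derivative to zero: Σxᵢ(yᵢ − βxᵢ)/2 − β/2 = 0, so β = Σxᵢyᵢ / (Σxᵢ² + σ²/τ²).
Σxᵢyᵢ = 5·18 + 5·17 + 1·0 + 6·15 + 5·12 = 325; Σxᵢ² = 112; σ²/τ² = 1.
β̂_MAP = 325 / (112 + 1) = 325/113 ≈ 2.876.

β̂_MAP = 2.876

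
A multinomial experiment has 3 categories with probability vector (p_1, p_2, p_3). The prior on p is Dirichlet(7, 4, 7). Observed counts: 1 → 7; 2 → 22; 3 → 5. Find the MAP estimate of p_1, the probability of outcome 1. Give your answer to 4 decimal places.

MAP estimate: 0.2653

The posterior is Dirichlet(αᵢ + nᵢ) = Dirichlet(14, 26, 12).
For a Dirichlet(a₁,…,a_K) with all aᵢ > 1, the mode has j-th component (aⱼ − 1)/(Σaᵢ − K).
Here Σaᵢ = 52 and K = 3, so p_1 = (14 − 1)/(52 − 3) = 13/49 ≈ 0.2653.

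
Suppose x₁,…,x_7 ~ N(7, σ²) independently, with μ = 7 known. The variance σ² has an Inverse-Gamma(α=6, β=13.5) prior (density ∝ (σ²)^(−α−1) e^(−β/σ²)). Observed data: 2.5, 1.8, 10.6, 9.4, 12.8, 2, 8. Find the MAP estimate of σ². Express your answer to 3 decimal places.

σ̂²_MAP = 7.269

Sum of squared deviations about the known mean: SS = (2.5−7)² + (1.8−7)² + (10.6−7)² + (9.4−7)² + (12.8−7)² + (2−7)² + (8−7)² = 125.65.
The Normal likelihood contributes (σ²)^(−n/2) exp(−SS/(2σ²)), so the posterior is Inverse-Gamma(α + n/2, β + SS/2) = Inverse-Gamma(9.5, 76.325).
The mode of Inverse-Gamma(a, b) is b/(a+1) = 76.325/10.5 ≈ 7.269.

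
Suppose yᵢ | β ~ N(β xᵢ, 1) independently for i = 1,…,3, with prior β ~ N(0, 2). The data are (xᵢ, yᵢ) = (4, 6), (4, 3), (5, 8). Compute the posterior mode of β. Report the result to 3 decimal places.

log p(β | y) = −Σ(yᵢ − βxᵢ)²/(2·1) − β²/(2·2) + const.
Setting the derivative to zero: Σxᵢ(yᵢ − βxᵢ)/1 − β/2 = 0, so β = Σxᵢyᵢ / (Σxᵢ² + σ²/τ²).
Σxᵢyᵢ = 4·6 + 4·3 + 5·8 = 76; Σxᵢ² = 57; σ²/τ² = 0.5.
β̂_MAP = 76 / (57 + 0.5) = 76/57.5 ≈ 1.322.

β̂_MAP = 1.322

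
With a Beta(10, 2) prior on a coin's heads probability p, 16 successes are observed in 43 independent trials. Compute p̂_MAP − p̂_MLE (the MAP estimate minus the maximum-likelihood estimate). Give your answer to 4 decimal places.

MAP − MLE = 0.0996

Posterior is Beta(26, 29); MAP = (26−1)/(55−2) = 25/53 ≈ 0.47170.
MLE ignores the prior: p̂_MLE = k/n = 16/43 ≈ 0.37209.
Difference = 25/53 − 16/43 = 227/2279 ≈ 0.0996.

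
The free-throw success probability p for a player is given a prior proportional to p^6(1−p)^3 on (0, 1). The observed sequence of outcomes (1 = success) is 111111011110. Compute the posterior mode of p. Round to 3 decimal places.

p̂_MAP = 0.762

The prior density ∝ p^6(1−p)^3 is the kernel of Beta(7, 4).
Data: 10 successes in 12 trials (from the sequence). The binomial likelihood contributes p^10(1−p)^2, so the posterior is Beta(7+10, 4+2) = Beta(17, 6).
For Beta(a, b) with a, b > 1 the mode is (a−1)/(a+b−2) = 16/21 ≈ 0.762.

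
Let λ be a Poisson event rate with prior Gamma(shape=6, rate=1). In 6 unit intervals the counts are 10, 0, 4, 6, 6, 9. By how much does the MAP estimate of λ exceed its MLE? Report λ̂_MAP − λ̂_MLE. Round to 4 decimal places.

Σxᵢ = 35. Posterior is Gamma(41, 7); MAP = (41−1)/7 = 40/7 ≈ 5.71429.
MLE = x̄ = 35/6 ≈ 5.83333.
Difference = 40/7 − 35/6 = -5/42 ≈ -0.1190.

MAP − MLE = -0.1190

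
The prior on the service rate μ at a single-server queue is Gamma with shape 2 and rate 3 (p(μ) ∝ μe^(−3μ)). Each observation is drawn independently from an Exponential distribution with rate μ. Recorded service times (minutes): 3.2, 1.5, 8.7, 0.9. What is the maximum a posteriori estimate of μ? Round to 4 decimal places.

μ̂_MAP = 0.2890

The Exponential(rate=μ) likelihood is ∝ μ^n e^(−μΣtᵢ). Here n = 4 and Σtᵢ = 3.2 + 1.5 + 8.7 + 0.9 = 14.3.
Posterior ∝ μe^(−3μ) · μ^4e^(−14.3μ) = μ^5e^(−17.3μ), i.e. Gamma(6, 17.3).
Mode = (a−1)/b = 5/17.3 ≈ 0.2890.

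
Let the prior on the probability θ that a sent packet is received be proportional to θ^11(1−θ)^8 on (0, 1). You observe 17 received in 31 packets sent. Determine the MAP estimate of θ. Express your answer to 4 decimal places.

θ̂_MAP = 0.5600

The prior density ∝ θ^11(1−θ)^8 is the kernel of Beta(12, 9).
Data: 17 successes in 31 trials. The binomial likelihood contributes θ^17(1−θ)^14, so the posterior is Beta(12+17, 9+14) = Beta(29, 23).
For Beta(a, b) with a, b > 1 the mode is (a−1)/(a+b−2) = 28/50 ≈ 0.5600.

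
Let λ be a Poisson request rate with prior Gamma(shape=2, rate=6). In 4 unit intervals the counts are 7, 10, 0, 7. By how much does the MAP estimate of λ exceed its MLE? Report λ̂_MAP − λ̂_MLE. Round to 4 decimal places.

MAP − MLE = -3.5000

Σxᵢ = 24. Posterior is Gamma(26, 10); MAP = (26−1)/10 = 25/10 ≈ 2.50000.
MLE = x̄ = 24/4 ≈ 6.00000.
Difference = 25/10 − 24/4 = -7/2 ≈ -3.5000.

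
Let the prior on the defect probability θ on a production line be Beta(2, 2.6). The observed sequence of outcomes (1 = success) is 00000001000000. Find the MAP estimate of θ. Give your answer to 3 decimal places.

θ̂_MAP = 0.120

Prior: Beta(2, 2.6).
Data: 1 success in 14 trials (from the sequence). The binomial likelihood contributes θ(1−θ)^13, so the posterior is Beta(2+1, 2.6+13) = Beta(3, 15.6).
For Beta(a, b) with a, b > 1 the mode is (a−1)/(a+b−2) = 2/16.6 ≈ 0.120.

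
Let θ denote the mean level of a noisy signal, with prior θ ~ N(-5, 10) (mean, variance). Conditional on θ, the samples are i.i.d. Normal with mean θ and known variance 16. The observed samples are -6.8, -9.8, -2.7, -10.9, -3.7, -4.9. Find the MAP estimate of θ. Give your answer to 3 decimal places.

θ̂_MAP = -6.158

n = 6; x̄ = ((-6.8) + (-9.8) + (-2.7) + (-10.9) + (-3.7) + (-4.9))/6 = -38.8/6 = -97/15 ≈ -6.4667.
For a Normal prior and Normal likelihood with known variance, the posterior is Normal; its mode equals its mean, the precision-weighted average.
Prior precision 1/σ₀² = 1/10 = 0.1; data precision n/σ² = 6/16 = 0.375.
θ̂ = (0.1·(-5) + 0.375·(-97/15)) / (0.1 + 0.375) = (-2.925)/0.475 = -117/19 ≈ -6.158.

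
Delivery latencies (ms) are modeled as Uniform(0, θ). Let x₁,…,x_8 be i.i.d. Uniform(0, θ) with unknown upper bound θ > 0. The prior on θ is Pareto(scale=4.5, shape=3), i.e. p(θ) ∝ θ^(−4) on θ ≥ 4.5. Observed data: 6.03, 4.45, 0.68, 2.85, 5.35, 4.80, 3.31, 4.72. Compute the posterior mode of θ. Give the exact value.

The Uniform(0, θ) likelihood is θ^(−n) for θ ≥ max(xᵢ), zero otherwise. Here max(xᵢ) = 6.03.
Posterior ∝ θ^(−4) · θ^(−8) = θ^(−12) on θ ≥ max(4.5, 6.03) = 6.03.
This density is strictly decreasing in θ, so the posterior mode lies at the lower boundary of the support.

θ̂_MAP = 6.03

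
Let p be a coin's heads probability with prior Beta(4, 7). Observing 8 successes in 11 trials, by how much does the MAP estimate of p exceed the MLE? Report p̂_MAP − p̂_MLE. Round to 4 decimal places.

Posterior is Beta(12, 10); MAP = (12−1)/(22−2) = 11/20 ≈ 0.55000.
MLE ignores the prior: p̂_MLE = k/n = 8/11 ≈ 0.72727.
Difference = 11/20 − 8/11 = -39/220 ≈ -0.1773.

MAP − MLE = -0.1773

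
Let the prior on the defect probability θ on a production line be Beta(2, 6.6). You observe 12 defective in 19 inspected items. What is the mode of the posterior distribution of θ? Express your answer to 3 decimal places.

Prior: Beta(2, 6.6).
Data: 12 successes in 19 trials. The binomial likelihood contributes θ^12(1−θ)^7, so the posterior is Beta(2+12, 6.6+7) = Beta(14, 13.6).
For Beta(a, b) with a, b > 1 the mode is (a−1)/(a+b−2) = 13/25.6 ≈ 0.508.

θ̂_MAP = 0.508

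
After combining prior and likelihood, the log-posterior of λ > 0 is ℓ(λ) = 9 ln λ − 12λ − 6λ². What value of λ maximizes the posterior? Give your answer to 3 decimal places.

ℓ'(λ) = 9/λ − 12 − 12λ. Setting this to zero and multiplying by λ: 12λ² + 12λ − 9 = 0.
λ = (−12 + √(12² + 4·12·9)) / (2·12) = (−12 + √576) / 24 = (−12 + 24)/24 = 1/2.
ℓ''(λ) = −9/λ² − 12 < 0, confirming a maximum.

λ̂_MAP = 0.500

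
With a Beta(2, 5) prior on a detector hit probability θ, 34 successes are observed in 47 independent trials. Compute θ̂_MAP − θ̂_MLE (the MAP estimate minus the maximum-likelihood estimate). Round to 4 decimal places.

Posterior is Beta(36, 18); MAP = (36−1)/(54−2) = 35/52 ≈ 0.67308.
MLE ignores the prior: θ̂_MLE = k/n = 34/47 ≈ 0.72340.
Difference = 35/52 − 34/47 = -123/2444 ≈ -0.0503.

MAP − MLE = -0.0503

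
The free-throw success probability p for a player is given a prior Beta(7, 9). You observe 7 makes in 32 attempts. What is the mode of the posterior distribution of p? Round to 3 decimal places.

p̂_MAP = 0.283

Prior: Beta(7, 9).
Data: 7 successes in 32 trials. The binomial likelihood contributes p^7(1−p)^25, so the posterior is Beta(7+7, 9+25) = Beta(14, 34).
For Beta(a, b) with a, b > 1 the mode is (a−1)/(a+b−2) = 13/46 ≈ 0.283.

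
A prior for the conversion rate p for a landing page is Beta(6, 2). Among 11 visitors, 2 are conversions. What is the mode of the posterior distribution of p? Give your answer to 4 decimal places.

Prior: Beta(6, 2).
Data: 2 successes in 11 trials. The binomial likelihood contributes p^2(1−p)^9, so the posterior is Beta(6+2, 2+9) = Beta(8, 11).
For Beta(a, b) with a, b > 1 the mode is (a−1)/(a+b−2) = 7/17 ≈ 0.4118.

p̂_MAP = 0.4118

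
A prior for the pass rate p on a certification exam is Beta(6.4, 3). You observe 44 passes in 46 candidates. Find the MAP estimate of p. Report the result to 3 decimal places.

Prior: Beta(6.4, 3).
Data: 44 successes in 46 trials. The binomial likelihood contributes p^44(1−p)^2, so the posterior is Beta(6.4+44, 3+2) = Beta(50.4, 5).
For Beta(a, b) with a, b > 1 the mode is (a−1)/(a+b−2) = 49.4/53.4 ≈ 0.925.

p̂_MAP = 0.925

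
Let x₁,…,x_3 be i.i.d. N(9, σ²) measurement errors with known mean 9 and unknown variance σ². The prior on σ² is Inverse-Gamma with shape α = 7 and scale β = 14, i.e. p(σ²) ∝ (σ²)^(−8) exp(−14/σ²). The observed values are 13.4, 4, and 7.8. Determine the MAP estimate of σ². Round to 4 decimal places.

σ̂²_MAP = 3.8842

Sum of squared deviations about the known mean: SS = (13.4−9)² + (4−9)² + (7.8−9)² = 45.8.
The Normal likelihood contributes (σ²)^(−n/2) exp(−SS/(2σ²)), so the posterior is Inverse-Gamma(α + n/2, β + SS/2) = Inverse-Gamma(8.5, 36.9).
The mode of Inverse-Gamma(a, b) is b/(a+1) = 36.9/9.5 ≈ 3.8842.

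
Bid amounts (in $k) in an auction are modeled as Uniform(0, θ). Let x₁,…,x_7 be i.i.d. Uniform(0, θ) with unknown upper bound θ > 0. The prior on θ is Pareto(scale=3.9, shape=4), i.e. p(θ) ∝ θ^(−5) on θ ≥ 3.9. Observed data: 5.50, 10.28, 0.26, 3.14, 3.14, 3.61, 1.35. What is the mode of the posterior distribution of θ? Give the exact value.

θ̂_MAP = 10.28

The Uniform(0, θ) likelihood is θ^(−n) for θ ≥ max(xᵢ), zero otherwise. Here max(xᵢ) = 10.28.
Posterior ∝ θ^(−5) · θ^(−7) = θ^(−12) on θ ≥ max(3.9, 10.28) = 10.28.
This density is strictly decreasing in θ, so the posterior mode lies at the lower boundary of the support.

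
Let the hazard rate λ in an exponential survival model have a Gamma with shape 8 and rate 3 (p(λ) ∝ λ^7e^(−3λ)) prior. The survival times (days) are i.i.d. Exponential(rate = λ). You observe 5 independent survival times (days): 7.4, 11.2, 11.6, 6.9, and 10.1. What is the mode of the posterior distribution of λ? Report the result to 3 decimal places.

λ̂_MAP = 0.239

The Exponential(rate=λ) likelihood is ∝ λ^n e^(−λΣtᵢ). Here n = 5 and Σtᵢ = 7.4 + 11.2 + 11.6 + 6.9 + 10.1 = 47.2.
Posterior ∝ λ^7e^(−3λ) · λ^5e^(−47.2λ) = λ^12e^(−50.2λ), i.e. Gamma(13, 50.2).
Mode = (a−1)/b = 12/50.2 ≈ 0.239.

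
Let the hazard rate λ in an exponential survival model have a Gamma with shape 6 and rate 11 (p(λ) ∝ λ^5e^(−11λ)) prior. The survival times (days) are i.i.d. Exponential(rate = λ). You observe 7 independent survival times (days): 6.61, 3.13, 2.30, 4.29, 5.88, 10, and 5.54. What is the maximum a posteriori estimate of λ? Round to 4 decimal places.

λ̂_MAP = 0.2462

The Exponential(rate=λ) likelihood is ∝ λ^n e^(−λΣtᵢ). Here n = 7 and Σtᵢ = 6.61 + 3.13 + 2.30 + 4.29 + 5.88 + 10 + 5.54 = 37.75.
Posterior ∝ λ^5e^(−11λ) · λ^7e^(−37.75λ) = λ^12e^(−48.75λ), i.e. Gamma(13, 48.75).
Mode = (a−1)/b = 12/48.75 ≈ 0.2462.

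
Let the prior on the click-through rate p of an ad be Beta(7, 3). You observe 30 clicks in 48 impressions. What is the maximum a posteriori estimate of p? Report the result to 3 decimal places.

p̂_MAP = 0.643

Prior: Beta(7, 3).
Data: 30 successes in 48 trials. The binomial likelihood contributes p^30(1−p)^18, so the posterior is Beta(7+30, 3+18) = Beta(37, 21).
For Beta(a, b) with a, b > 1 the mode is (a−1)/(a+b−2) = 36/56 ≈ 0.643.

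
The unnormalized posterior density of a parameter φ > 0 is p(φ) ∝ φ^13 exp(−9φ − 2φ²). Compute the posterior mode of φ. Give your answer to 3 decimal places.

ℓ'(φ) = 13/φ − 9 − 4φ. Setting this to zero and multiplying by φ: 4φ² + 9φ − 13 = 0.
φ = (−9 + √(9² + 4·4·13)) / (2·4) = (−9 + √289) / 8 = (−9 + 17)/8 = 1.
ℓ''(φ) = −13/φ² − 4 < 0, confirming a maximum.

φ̂_MAP = 1.000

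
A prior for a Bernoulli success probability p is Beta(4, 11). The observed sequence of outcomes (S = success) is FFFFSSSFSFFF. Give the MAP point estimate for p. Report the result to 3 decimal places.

Prior: Beta(4, 11).
Data: 4 successes in 12 trials (from the sequence). The binomial likelihood contributes p^4(1−p)^8, so the posterior is Beta(4+4, 11+8) = Beta(8, 19).
For Beta(a, b) with a, b > 1 the mode is (a−1)/(a+b−2) = 7/25 ≈ 0.280.

p̂_MAP = 0.280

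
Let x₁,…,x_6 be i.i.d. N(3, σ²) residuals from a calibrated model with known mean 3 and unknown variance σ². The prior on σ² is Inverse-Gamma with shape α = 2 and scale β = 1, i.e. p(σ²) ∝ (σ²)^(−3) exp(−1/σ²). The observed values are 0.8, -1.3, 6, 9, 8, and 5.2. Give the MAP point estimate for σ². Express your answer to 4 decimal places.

Sum of squared deviations about the known mean: SS = (0.8−3)² + (-1.3−3)² + (6−3)² + (9−3)² + (8−3)² + (5.2−3)² = 98.17.
The Normal likelihood contributes (σ²)^(−n/2) exp(−SS/(2σ²)), so the posterior is Inverse-Gamma(α + n/2, β + SS/2) = Inverse-Gamma(5, 50.085).
The mode of Inverse-Gamma(a, b) is b/(a+1) = 50.085/6 ≈ 8.3475.

σ̂²_MAP = 8.3475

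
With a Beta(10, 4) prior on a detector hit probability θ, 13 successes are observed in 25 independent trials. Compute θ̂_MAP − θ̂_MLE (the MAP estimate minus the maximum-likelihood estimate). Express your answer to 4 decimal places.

MAP − MLE = 0.0746

Posterior is Beta(23, 16); MAP = (23−1)/(39−2) = 22/37 ≈ 0.59459.
MLE ignores the prior: θ̂_MLE = k/n = 13/25 ≈ 0.52000.
Difference = 22/37 − 13/25 = 69/925 ≈ 0.0746.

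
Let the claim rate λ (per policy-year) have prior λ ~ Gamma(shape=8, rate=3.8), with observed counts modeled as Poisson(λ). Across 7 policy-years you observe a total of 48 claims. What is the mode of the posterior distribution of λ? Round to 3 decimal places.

λ̂_MAP = 5.093

Σxᵢ = 48, n = 7.
Posterior ∝ λ^7e^(−3.8λ) · λ^48e^(−7λ) = λ^55e^(−10.8λ), i.e. Gamma(shape=56, rate=10.8).
The mode of a Gamma(a, b) with a ≥ 1 (shape–rate) is (a−1)/b = 55/10.8 ≈ 5.093.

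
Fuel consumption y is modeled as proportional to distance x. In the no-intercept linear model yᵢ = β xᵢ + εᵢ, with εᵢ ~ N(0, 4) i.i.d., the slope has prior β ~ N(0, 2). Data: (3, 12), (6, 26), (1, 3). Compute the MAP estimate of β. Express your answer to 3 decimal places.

β̂_MAP = 4.063

log p(β | y) = −Σ(yᵢ − βxᵢ)²/(2·4) − β²/(2·2) + const.
Setting the derivative to zero: Σxᵢ(yᵢ − βxᵢ)/4 − β/2 = 0, so β = Σxᵢyᵢ / (Σxᵢ² + σ²/τ²).
Σxᵢyᵢ = 3·12 + 6·26 + 1·3 = 195; Σxᵢ² = 46; σ²/τ² = 2.
β̂_MAP = 195 / (46 + 2) = 195/48 ≈ 4.063.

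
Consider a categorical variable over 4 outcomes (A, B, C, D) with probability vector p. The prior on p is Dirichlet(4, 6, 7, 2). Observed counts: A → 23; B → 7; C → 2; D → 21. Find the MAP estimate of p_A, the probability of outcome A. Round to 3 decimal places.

The posterior is Dirichlet(αᵢ + nᵢ) = Dirichlet(27, 13, 9, 23).
For a Dirichlet(a₁,…,a_K) with all aᵢ > 1, the mode has j-th component (aⱼ − 1)/(Σaᵢ − K).
Here Σaᵢ = 72 and K = 4, so p_A = (27 − 1)/(72 − 4) = 26/68 ≈ 0.382.

MAP estimate of p_A = 0.382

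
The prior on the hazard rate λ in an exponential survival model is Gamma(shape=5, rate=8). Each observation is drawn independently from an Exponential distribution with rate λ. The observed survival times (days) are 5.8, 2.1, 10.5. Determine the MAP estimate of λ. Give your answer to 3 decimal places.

The Exponential(rate=λ) likelihood is ∝ λ^n e^(−λΣtᵢ). Here n = 3 and Σtᵢ = 5.8 + 2.1 + 10.5 = 18.4.
Posterior ∝ λ^4e^(−8λ) · λ^3e^(−18.4λ) = λ^7e^(−26.4λ), i.e. Gamma(8, 26.4).
Mode = (a−1)/b = 7/26.4 ≈ 0.265.

λ̂_MAP = 0.265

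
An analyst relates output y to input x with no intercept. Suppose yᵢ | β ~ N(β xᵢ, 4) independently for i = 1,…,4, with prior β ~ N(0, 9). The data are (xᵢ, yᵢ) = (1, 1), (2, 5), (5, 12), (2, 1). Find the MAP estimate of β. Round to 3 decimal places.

log p(β | y) = −Σ(yᵢ − βxᵢ)²/(2·4) − β²/(2·9) + const.
Setting the derivative to zero: Σxᵢ(yᵢ − βxᵢ)/4 − β/9 = 0, so β = Σxᵢyᵢ / (Σxᵢ² + σ²/τ²).
Σxᵢyᵢ = 1·1 + 2·5 + 5·12 + 2·1 = 73; Σxᵢ² = 34; σ²/τ² = 4/9.
β̂_MAP = 73 / (34 + 4/9) = 73/(310/9) = 657/310 ≈ 2.119.

β̂_MAP = 2.119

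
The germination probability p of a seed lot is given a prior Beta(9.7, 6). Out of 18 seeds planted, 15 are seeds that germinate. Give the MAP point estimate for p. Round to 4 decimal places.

Prior: Beta(9.7, 6).
Data: 15 successes in 18 trials. The binomial likelihood contributes p^15(1−p)^3, so the posterior is Beta(9.7+15, 6+3) = Beta(24.7, 9).
For Beta(a, b) with a, b > 1 the mode is (a−1)/(a+b−2) = 23.7/31.7 ≈ 0.7476.

p̂_MAP = 0.7476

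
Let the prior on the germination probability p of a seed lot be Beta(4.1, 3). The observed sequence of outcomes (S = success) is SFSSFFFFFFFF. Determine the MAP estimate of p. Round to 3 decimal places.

Prior: Beta(4.1, 3).
Data: 3 successes in 12 trials (from the sequence). The binomial likelihood contributes p^3(1−p)^9, so the posterior is Beta(4.1+3, 3+9) = Beta(7.1, 12).
For Beta(a, b) with a, b > 1 the mode is (a−1)/(a+b−2) = 6.1/17.1 ≈ 0.357.

p̂_MAP = 0.357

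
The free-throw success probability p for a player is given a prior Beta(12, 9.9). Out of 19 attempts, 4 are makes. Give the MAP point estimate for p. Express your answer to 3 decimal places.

p̂_MAP = 0.386

Prior: Beta(12, 9.9).
Data: 4 successes in 19 trials. The binomial likelihood contributes p^4(1−p)^15, so the posterior is Beta(12+4, 9.9+15) = Beta(16, 24.9).
For Beta(a, b) with a, b > 1 the mode is (a−1)/(a+b−2) = 15/38.9 ≈ 0.386.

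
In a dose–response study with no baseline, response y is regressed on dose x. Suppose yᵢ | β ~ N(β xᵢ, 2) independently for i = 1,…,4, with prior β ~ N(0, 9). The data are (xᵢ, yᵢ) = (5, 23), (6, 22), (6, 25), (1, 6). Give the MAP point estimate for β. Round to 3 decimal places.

log p(β | y) = −Σ(yᵢ − βxᵢ)²/(2·2) − β²/(2·9) + const.
Setting the derivative to zero: Σxᵢ(yᵢ − βxᵢ)/2 − β/9 = 0, so β = Σxᵢyᵢ / (Σxᵢ² + σ²/τ²).
Σxᵢyᵢ = 5·23 + 6·22 + 6·25 + 1·6 = 403; Σxᵢ² = 98; σ²/τ² = 2/9.
β̂_MAP = 403 / (98 + 2/9) = 403/(884/9) = 279/68 ≈ 4.103.

β̂_MAP = 4.103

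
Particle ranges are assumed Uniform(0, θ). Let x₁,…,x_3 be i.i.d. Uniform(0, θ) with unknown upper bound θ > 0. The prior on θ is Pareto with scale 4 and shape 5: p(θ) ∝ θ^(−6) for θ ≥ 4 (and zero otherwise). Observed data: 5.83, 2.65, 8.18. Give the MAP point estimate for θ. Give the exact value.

The Uniform(0, θ) likelihood is θ^(−n) for θ ≥ max(xᵢ), zero otherwise. Here max(xᵢ) = 8.18.
Posterior ∝ θ^(−6) · θ^(−3) = θ^(−9) on θ ≥ max(4, 8.18) = 8.18.
This density is strictly decreasing in θ, so the posterior mode lies at the lower boundary of the support.

θ̂_MAP = 8.18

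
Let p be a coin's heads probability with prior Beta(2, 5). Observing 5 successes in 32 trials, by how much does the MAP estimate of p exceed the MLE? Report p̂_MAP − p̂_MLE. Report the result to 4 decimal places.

Posterior is Beta(7, 32); MAP = (7−1)/(39−2) = 6/37 ≈ 0.16216.
MLE ignores the prior: p̂_MLE = k/n = 5/32 ≈ 0.15625.
Difference = 6/37 − 5/32 = 7/1184 ≈ 0.0059.

MAP − MLE = 0.0059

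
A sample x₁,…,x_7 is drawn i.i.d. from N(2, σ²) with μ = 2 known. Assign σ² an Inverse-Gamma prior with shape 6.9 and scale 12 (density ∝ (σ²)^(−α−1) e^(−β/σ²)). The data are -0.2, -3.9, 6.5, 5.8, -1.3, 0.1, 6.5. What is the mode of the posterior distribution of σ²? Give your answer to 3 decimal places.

Sum of squared deviations about the known mean: SS = (-0.2−2)² + (-3.9−2)² + (6.5−2)² + (5.8−2)² + (-1.3−2)² + (0.1−2)² + (6.5−2)² = 109.09.
The Normal likelihood contributes (σ²)^(−n/2) exp(−SS/(2σ²)), so the posterior is Inverse-Gamma(α + n/2, β + SS/2) = Inverse-Gamma(10.4, 66.545).
The mode of Inverse-Gamma(a, b) is b/(a+1) = 66.545/11.4 ≈ 5.837.

σ̂²_MAP = 5.837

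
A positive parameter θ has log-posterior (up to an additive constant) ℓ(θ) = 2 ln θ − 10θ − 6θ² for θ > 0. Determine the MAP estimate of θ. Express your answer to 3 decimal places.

θ̂_MAP = 0.167

ℓ'(θ) = 2/θ − 10 − 12θ. Setting this to zero and multiplying by θ: 12θ² + 10θ − 2 = 0.
θ = (−10 + √(10² + 4·12·2)) / (2·12) = (−10 + √196) / 24 = (−10 + 14)/24 = 1/6.
ℓ''(θ) = −2/θ² − 12 < 0, confirming a maximum.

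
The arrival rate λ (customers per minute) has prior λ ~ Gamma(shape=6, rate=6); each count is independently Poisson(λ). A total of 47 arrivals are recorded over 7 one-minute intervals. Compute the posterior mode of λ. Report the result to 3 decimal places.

Σxᵢ = 47, n = 7.
Posterior ∝ λ^5e^(−6λ) · λ^47e^(−7λ) = λ^52e^(−13λ), i.e. Gamma(shape=53, rate=13).
The mode of a Gamma(a, b) with a ≥ 1 (shape–rate) is (a−1)/b = 52/13 ≈ 4.000.

λ̂_MAP = 4.000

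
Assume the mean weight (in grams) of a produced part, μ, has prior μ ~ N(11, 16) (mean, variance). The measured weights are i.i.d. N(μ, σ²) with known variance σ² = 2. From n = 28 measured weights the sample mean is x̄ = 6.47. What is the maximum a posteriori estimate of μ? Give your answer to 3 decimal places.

n = 28, x̄ = 6.47.
For a Normal prior and Normal likelihood with known variance, the posterior is Normal; its mode equals its mean, the precision-weighted average.
Prior precision 1/σ₀² = 1/16 = 0.0625; data precision n/σ² = 28/2 = 14.
μ̂ = (0.0625·11 + 14·6.47) / (0.0625 + 14) = 91.2675/14.0625 = 12169/1875 ≈ 6.490.

μ̂_MAP = 6.490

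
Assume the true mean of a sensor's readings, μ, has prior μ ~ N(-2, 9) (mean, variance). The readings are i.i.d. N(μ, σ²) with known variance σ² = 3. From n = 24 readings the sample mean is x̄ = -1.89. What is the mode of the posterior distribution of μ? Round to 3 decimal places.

n = 24, x̄ = -1.89.
For a Normal prior and Normal likelihood with known variance, the posterior is Normal; its mode equals its mean, the precision-weighted average.
Prior precision 1/σ₀² = 1/9; data precision n/σ² = 24/3 = 8.
μ̂ = ((1/9)·(-2) + 8·(-1.89)) / (1/9 + 8) = (-3452/225)/(73/9) = -3452/1825 ≈ -1.892.

μ̂_MAP = -1.892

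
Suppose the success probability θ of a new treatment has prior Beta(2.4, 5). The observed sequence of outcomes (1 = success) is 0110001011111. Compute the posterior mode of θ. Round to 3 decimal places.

θ̂_MAP = 0.511

Prior: Beta(2.4, 5).
Data: 8 successes in 13 trials (from the sequence). The binomial likelihood contributes θ^8(1−θ)^5, so the posterior is Beta(2.4+8, 5+5) = Beta(10.4, 10).
For Beta(a, b) with a, b > 1 the mode is (a−1)/(a+b−2) = 9.4/18.4 ≈ 0.511.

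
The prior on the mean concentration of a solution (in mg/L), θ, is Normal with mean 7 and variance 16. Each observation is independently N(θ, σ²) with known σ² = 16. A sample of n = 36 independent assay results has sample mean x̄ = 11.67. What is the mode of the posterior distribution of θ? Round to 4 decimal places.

θ̂_MAP = 11.5438

n = 36, x̄ = 11.67.
For a Normal prior and Normal likelihood with known variance, the posterior is Normal; its mode equals its mean, the precision-weighted average.
Prior precision 1/σ₀² = 1/16 = 0.0625; data precision n/σ² = 36/16 = 2.25.
θ̂ = (0.0625·7 + 2.25·11.67) / (0.0625 + 2.25) = 26.695/2.3125 = 10678/925 ≈ 11.5438.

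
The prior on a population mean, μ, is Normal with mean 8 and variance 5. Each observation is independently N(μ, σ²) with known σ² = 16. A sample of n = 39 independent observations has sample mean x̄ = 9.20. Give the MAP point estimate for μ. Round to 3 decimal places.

μ̂_MAP = 9.109

n = 39, x̄ = 9.20.
For a Normal prior and Normal likelihood with known variance, the posterior is Normal; its mode equals its mean, the precision-weighted average.
Prior precision 1/σ₀² = 1/5 = 0.2; data precision n/σ² = 39/16 = 2.4375.
μ̂ = (0.2·8 + 2.4375·9.2) / (0.2 + 2.4375) = 24.025/2.6375 = 1922/211 ≈ 9.109.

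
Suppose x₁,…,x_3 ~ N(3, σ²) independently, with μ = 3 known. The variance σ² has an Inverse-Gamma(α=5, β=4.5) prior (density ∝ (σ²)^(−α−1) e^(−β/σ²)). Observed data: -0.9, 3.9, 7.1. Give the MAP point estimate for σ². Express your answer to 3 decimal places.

Sum of squared deviations about the known mean: SS = (-0.9−3)² + (3.9−3)² + (7.1−3)² = 32.83.
The Normal likelihood contributes (σ²)^(−n/2) exp(−SS/(2σ²)), so the posterior is Inverse-Gamma(α + n/2, β + SS/2) = Inverse-Gamma(6.5, 20.915).
The mode of Inverse-Gamma(a, b) is b/(a+1) = 20.915/7.5 ≈ 2.789.

σ̂²_MAP = 2.789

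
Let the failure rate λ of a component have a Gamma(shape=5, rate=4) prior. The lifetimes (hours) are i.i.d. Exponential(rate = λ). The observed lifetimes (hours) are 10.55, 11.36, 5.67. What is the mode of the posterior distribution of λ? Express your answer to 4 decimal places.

λ̂_MAP = 0.2217

The Exponential(rate=λ) likelihood is ∝ λ^n e^(−λΣtᵢ). Here n = 3 and Σtᵢ = 10.55 + 11.36 + 5.67 = 27.58.
Posterior ∝ λ^4e^(−4λ) · λ^3e^(−27.58λ) = λ^7e^(−31.58λ), i.e. Gamma(8, 31.58).
Mode = (a−1)/b = 7/31.58 ≈ 0.2217.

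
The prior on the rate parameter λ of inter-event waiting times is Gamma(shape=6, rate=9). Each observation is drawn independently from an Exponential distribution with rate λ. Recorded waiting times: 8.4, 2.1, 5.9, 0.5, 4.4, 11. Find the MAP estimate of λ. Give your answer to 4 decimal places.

λ̂_MAP = 0.2663

The Exponential(rate=λ) likelihood is ∝ λ^n e^(−λΣtᵢ). Here n = 6 and Σtᵢ = 8.4 + 2.1 + 5.9 + 0.5 + 4.4 + 11 = 32.3.
Posterior ∝ λ^5e^(−9λ) · λ^6e^(−32.3λ) = λ^11e^(−41.3λ), i.e. Gamma(12, 41.3).
Mode = (a−1)/b = 11/41.3 ≈ 0.2663.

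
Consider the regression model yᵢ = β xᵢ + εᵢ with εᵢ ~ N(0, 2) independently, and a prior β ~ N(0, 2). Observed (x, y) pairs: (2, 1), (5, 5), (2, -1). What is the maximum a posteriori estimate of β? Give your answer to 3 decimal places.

β̂_MAP = 0.735

log p(β | y) = −Σ(yᵢ − βxᵢ)²/(2·2) − β²/(2·2) + const.
Setting the derivative to zero: Σxᵢ(yᵢ − βxᵢ)/2 − β/2 = 0, so β = Σxᵢyᵢ / (Σxᵢ² + σ²/τ²).
Σxᵢyᵢ = 2·1 + 5·5 + 2·(-1) = 25; Σxᵢ² = 33; σ²/τ² = 1.
β̂_MAP = 25 / (33 + 1) = 25/34 ≈ 0.735.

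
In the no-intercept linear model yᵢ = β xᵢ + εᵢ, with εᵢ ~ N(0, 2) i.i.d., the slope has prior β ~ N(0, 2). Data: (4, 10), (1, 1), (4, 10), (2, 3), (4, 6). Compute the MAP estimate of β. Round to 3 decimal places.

β̂_MAP = 2.056

log p(β | y) = −Σ(yᵢ − βxᵢ)²/(2·2) − β²/(2·2) + const.
Setting the derivative to zero: Σxᵢ(yᵢ − βxᵢ)/2 − β/2 = 0, so β = Σxᵢyᵢ / (Σxᵢ² + σ²/τ²).
Σxᵢyᵢ = 4·10 + 1·1 + 4·10 + 2·3 + 4·6 = 111; Σxᵢ² = 53; σ²/τ² = 1.
β̂_MAP = 111 / (53 + 1) = 111/54 ≈ 2.056.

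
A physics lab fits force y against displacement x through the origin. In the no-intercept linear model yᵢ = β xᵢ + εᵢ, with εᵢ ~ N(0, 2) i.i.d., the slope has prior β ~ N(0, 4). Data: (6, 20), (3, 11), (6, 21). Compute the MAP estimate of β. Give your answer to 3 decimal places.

β̂_MAP = 3.423

log p(β | y) = −Σ(yᵢ − βxᵢ)²/(2·2) − β²/(2·4) + const.
Setting the derivative to zero: Σxᵢ(yᵢ − βxᵢ)/2 − β/4 = 0, so β = Σxᵢyᵢ / (Σxᵢ² + σ²/τ²).
Σxᵢyᵢ = 6·20 + 3·11 + 6·21 = 279; Σxᵢ² = 81; σ²/τ² = 0.5.
β̂_MAP = 279 / (81 + 0.5) = 279/81.5 ≈ 3.423.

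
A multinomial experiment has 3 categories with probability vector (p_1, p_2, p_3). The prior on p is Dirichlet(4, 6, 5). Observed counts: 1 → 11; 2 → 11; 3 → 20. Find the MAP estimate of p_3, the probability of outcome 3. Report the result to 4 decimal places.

The posterior is Dirichlet(αᵢ + nᵢ) = Dirichlet(15, 17, 25).
For a Dirichlet(a₁,…,a_K) with all aᵢ > 1, the mode has j-th component (aⱼ − 1)/(Σaᵢ − K).
Here Σaᵢ = 57 and K = 3, so p_3 = (25 − 1)/(57 − 3) = 24/54 ≈ 0.4444.

MAP estimate: 0.4444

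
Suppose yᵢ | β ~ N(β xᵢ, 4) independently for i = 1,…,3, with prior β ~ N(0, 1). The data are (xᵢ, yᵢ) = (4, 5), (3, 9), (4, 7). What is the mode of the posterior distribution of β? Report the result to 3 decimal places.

log p(β | y) = −Σ(yᵢ − βxᵢ)²/(2·4) − β²/(2·1) + const.
Setting the derivative to zero: Σxᵢ(yᵢ − βxᵢ)/4 − β/1 = 0, so β = Σxᵢyᵢ / (Σxᵢ² + σ²/τ²).
Σxᵢyᵢ = 4·5 + 3·9 + 4·7 = 75; Σxᵢ² = 41; σ²/τ² = 4.
β̂_MAP = 75 / (41 + 4) = 75/45 ≈ 1.667.

β̂_MAP = 1.667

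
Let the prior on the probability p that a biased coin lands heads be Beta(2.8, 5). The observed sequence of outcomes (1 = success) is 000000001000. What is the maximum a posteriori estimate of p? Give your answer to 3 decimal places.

p̂_MAP = 0.157

Prior: Beta(2.8, 5).
Data: 1 success in 12 trials (from the sequence). The binomial likelihood contributes p(1−p)^11, so the posterior is Beta(2.8+1, 5+11) = Beta(3.8, 16).
For Beta(a, b) with a, b > 1 the mode is (a−1)/(a+b−2) = 2.8/17.8 ≈ 0.157.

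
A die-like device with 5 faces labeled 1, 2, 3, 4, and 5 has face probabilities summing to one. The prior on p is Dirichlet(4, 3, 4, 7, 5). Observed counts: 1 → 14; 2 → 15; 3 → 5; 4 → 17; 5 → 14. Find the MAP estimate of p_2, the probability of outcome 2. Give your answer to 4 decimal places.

MAP estimate: 0.2048

The posterior is Dirichlet(αᵢ + nᵢ) = Dirichlet(18, 18, 9, 24, 19).
For a Dirichlet(a₁,…,a_K) with all aᵢ > 1, the mode has j-th component (aⱼ − 1)/(Σaᵢ − K).
Here Σaᵢ = 88 and K = 5, so p_2 = (18 − 1)/(88 − 5) = 17/83 ≈ 0.2048.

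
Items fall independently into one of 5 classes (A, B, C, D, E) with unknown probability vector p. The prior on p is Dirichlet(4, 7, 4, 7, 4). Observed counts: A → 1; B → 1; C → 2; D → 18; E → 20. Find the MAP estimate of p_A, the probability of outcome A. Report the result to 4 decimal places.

The posterior is Dirichlet(αᵢ + nᵢ) = Dirichlet(5, 8, 6, 25, 24).
For a Dirichlet(a₁,…,a_K) with all aᵢ > 1, the mode has j-th component (aⱼ − 1)/(Σaᵢ − K).
Here Σaᵢ = 68 and K = 5, so p_A = (5 − 1)/(68 − 5) = 4/63 ≈ 0.0635.

MAP estimate of p_A = 0.0635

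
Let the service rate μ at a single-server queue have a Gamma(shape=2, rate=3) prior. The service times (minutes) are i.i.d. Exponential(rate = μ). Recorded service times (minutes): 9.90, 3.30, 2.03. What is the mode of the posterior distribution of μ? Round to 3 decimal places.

μ̂_MAP = 0.219

The Exponential(rate=μ) likelihood is ∝ μ^n e^(−μΣtᵢ). Here n = 3 and Σtᵢ = 9.90 + 3.30 + 2.03 = 15.23.
Posterior ∝ μe^(−3μ) · μ^3e^(−15.23μ) = μ^4e^(−18.23μ), i.e. Gamma(5, 18.23).
Mode = (a−1)/b = 4/18.23 ≈ 0.219.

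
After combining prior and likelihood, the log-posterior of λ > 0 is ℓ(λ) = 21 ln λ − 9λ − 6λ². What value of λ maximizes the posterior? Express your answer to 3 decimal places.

λ̂_MAP = 1.000

ℓ'(λ) = 21/λ − 9 − 12λ. Setting this to zero and multiplying by λ: 12λ² + 9λ − 21 = 0.
λ = (−9 + √(9² + 4·12·21)) / (2·12) = (−9 + √1089) / 24 = (−9 + 33)/24 = 1.
ℓ''(λ) = −21/λ² − 12 < 0, confirming a maximum.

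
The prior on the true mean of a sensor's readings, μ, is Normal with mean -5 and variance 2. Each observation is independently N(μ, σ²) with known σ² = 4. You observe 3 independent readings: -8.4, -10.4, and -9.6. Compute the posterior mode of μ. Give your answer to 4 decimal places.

μ̂_MAP = -7.6800

n = 3; x̄ = ((-8.4) + (-10.4) + (-9.6))/3 = -28.4/3 = -142/15 ≈ -9.4667.
For a Normal prior and Normal likelihood with known variance, the posterior is Normal; its mode equals its mean, the precision-weighted average.
Prior precision 1/σ₀² = 1/2 = 0.5; data precision n/σ² = 3/4 = 0.75.
μ̂ = (0.5·(-5) + 0.75·(-142/15)) / (0.5 + 0.75) = (-9.6)/1.25 = -7.6800.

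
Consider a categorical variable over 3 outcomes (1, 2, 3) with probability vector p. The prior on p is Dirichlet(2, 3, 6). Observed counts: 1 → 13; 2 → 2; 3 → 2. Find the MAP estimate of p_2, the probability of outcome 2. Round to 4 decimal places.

The posterior is Dirichlet(αᵢ + nᵢ) = Dirichlet(15, 5, 8).
For a Dirichlet(a₁,…,a_K) with all aᵢ > 1, the mode has j-th component (aⱼ − 1)/(Σaᵢ − K).
Here Σaᵢ = 28 and K = 3, so p_2 = (5 − 1)/(28 − 3) = 4/25 ≈ 0.1600.

MAP estimate: 0.1600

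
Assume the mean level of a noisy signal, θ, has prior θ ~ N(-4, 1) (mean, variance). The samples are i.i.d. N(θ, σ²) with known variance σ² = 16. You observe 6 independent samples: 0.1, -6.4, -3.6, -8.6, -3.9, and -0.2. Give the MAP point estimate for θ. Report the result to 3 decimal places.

θ̂_MAP = -3.936

n = 6; x̄ = (0.1 + (-6.4) + (-3.6) + (-8.6) + (-3.9) + (-0.2))/6 = -22.6/6 = -113/30 ≈ -3.7667.
For a Normal prior and Normal likelihood with known variance, the posterior is Normal; its mode equals its mean, the precision-weighted average.
Prior precision 1/σ₀² = 1/1 = 1; data precision n/σ² = 6/16 = 0.375.
θ̂ = (1·(-4) + 0.375·(-113/30)) / (1 + 0.375) = (-5.4125)/1.375 = -433/110 ≈ -3.936.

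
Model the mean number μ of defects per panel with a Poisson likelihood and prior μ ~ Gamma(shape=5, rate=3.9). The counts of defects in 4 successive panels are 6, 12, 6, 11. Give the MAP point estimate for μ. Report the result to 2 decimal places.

Σxᵢ = 6+12+6+11 = 35, with n = 4.
Posterior ∝ μ^4e^(−3.9μ) · μ^35e^(−4μ) = μ^39e^(−7.9μ), i.e. Gamma(shape=40, rate=7.9).
The mode of a Gamma(a, b) with a ≥ 1 (shape–rate) is (a−1)/b = 39/7.9 ≈ 4.94.

μ̂_MAP = 4.94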